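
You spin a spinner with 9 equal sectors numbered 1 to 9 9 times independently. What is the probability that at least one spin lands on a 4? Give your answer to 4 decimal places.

P(no spin lands on a 4) = (8/9)^9 ≈ 0.3464.
P(at least one) = 1 − 0.3464 = 0.6536.

0.6536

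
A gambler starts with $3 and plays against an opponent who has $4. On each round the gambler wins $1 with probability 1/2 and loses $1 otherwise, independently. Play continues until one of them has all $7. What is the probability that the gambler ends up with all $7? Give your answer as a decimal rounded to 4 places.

0.4286

With a fair step, P(i) = ½P(i−1) + ½P(i+1) with P(0)=0, P(7)=1 has the linear solution P(i) = i/7.
P(3) = 3/7 ≈ 0.4286.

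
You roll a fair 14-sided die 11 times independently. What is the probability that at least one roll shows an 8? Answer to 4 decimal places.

P(no roll shows an 8) = (13/14)^11 ≈ 0.4426.
P(at least one) = 1 − 0.4426 = 0.5574.

0.5574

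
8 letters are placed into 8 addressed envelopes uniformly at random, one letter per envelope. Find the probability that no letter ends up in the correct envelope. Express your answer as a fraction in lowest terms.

This is the derangement probability: permutations of 8 with no fixed point.
D(8) = 8! · (1 − 1/1! + 1/2! − ··· + (−1)^8/8!) = 14833.
P = 14833/40320 = 2119/5760.

2119/5760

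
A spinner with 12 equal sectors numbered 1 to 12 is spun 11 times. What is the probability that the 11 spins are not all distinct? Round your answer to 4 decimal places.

P(all 11 different) = 12/12 · 11/12 · ··· · 2/12 ≈ 0.0006.
P(at least two equal) = 1 − 0.0006 = 0.9994.

0.9994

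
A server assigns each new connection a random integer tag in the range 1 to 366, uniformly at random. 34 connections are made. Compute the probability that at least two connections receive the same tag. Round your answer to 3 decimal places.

0.794

It's easier to compute the probability that all 34 are distinct.
P(all distinct) = 366/366 · 365/366 · ··· · 333/366 ≈ 0.206.
So the probability of at least one match is 1 − 0.206 = 0.794.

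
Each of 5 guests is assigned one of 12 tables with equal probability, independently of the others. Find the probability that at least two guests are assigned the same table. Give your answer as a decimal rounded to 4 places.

0.6181

It's easier to compute the probability that all 5 are distinct.
P(all distinct) = 12/12 · 11/12 · ··· · 8/12 ≈ 0.3819.
So the probability of at least one match is 1 − 0.3819 = 0.6181.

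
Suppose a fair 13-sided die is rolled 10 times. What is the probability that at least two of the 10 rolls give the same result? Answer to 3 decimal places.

0.992

P(all 10 different) = 13/13 · 12/13 · ··· · 4/13 ≈ 0.008.
P(at least two equal) = 1 − 0.008 = 0.992.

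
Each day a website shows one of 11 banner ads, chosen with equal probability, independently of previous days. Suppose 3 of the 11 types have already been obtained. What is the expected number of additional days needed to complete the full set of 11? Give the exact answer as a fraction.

8371/280

Starting from 3 distinct types, each trial gives a new one with probability (11−i)/11 when i types are held, so the wait for the next new type is 11/(11−i).
E = 11/8 + 11/7 + 11/6 + 11/5 + 11/4 + 11/3 + 11/2 + 11/1 = 8371/280.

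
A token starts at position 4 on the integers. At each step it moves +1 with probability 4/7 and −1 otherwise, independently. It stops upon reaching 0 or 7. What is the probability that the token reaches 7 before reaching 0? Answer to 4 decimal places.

Let r = q/p = (3/7)/(4/7) = 3/4. The recurrence P(i) = p·P(i+1) + q·P(i−1) with P(0)=0, P(7)=1 gives P(i) = (1 − r^i)/(1 − r^7).
P(4) = (1 − (3/4)^4) / (1 − (3/4)^7) = 11200/14197 ≈ 0.7889.

0.7889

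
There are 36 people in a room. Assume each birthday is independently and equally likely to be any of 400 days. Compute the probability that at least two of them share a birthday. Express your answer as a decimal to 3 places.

It's easier to compute the probability that all 36 are distinct.
P(all distinct) = 400/400 · 399/400 · ··· · 365/400 ≈ 0.197.
So the probability of at least one match is 1 − 0.197 = 0.803.

0.803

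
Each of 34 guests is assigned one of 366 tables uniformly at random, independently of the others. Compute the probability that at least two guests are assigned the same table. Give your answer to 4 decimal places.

It's easier to compute the probability that all 34 are distinct.
P(all distinct) = 366/366 · 365/366 · ··· · 333/366 ≈ 0.2056.
So the probability of at least one match is 1 − 0.2056 = 0.7944.

0.7944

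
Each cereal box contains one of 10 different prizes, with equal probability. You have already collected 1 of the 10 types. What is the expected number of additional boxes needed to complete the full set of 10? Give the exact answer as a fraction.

Starting from 1 distinct type, each trial gives a new one with probability (10−i)/10 when i types are held, so the wait for the next new type is 10/(10−i).
E = 10/9 + 10/8 + 10/7 + 10/6 + 10/5 + 10/4 + 10/3 + 10/2 + 10/1 = 7129/252.

7129/252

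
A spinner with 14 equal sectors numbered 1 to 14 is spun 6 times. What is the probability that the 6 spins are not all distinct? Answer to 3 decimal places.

0.713

P(all 6 different) = 14/14 · 13/14 · ··· · 9/14 ≈ 0.287.
P(at least two equal) = 1 − 0.287 = 0.713.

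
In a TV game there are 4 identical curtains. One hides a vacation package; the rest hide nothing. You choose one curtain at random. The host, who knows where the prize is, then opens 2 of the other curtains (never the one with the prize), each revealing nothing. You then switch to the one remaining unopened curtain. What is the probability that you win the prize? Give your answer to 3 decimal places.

Your original curtain holds the prize with probability 1/4, so the other 3 collectively hold it with probability 3/4.
The host can always find 2 empty curtains to open, so the reveals don't change that 3/4; it is now spread over the 1 remaining unopened curtain.
P(win by switching) = (3/4) · (1/1) = 3/4 ≈ 0.750.

0.750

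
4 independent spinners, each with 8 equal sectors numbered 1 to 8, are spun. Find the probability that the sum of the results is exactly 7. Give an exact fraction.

There are 8^4 = 4096 equally likely outcomes.
The number of ordered 4-tuples from {1,…,8} summing to 7 is 20.
P(sum = 7) = 20/4096 = 5/1024.

5/1024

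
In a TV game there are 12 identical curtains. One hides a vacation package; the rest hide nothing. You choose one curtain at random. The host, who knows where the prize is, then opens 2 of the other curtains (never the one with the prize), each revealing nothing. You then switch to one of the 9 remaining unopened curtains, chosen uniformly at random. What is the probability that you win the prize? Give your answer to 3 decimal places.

Your original curtain holds the prize with probability 1/12, so the other 11 collectively hold it with probability 11/12.
The host can always find 2 empty curtains to open, so the reveals don't change that 11/12; it is now spread over the 9 remaining unopened curtains.
P(win by switching) = (11/12) · (1/9) = 11/108 ≈ 0.102.

0.102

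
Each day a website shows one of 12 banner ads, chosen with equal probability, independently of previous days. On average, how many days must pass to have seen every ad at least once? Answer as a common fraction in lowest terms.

86021/2310

After i distinct types are collected, each trial gives a new one with probability (12−i)/12, so the expected wait for the next new type is 12/(12−i).
E = 12/12 + 12/11 + 12/10 + 12/9 + 12/8 + 12/7 + 12/6 + 12/5 + 12/4 + 12/3 + 12/2 + 12/1 = 86021/2310.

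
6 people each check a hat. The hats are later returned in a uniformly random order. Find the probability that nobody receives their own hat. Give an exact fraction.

This is the derangement probability: permutations of 6 with no fixed point.
D(6) = 6! · (1 − 1/1! + 1/2! − ··· + (−1)^6/6!) = 265.
P = 265/720 = 53/144.

53/144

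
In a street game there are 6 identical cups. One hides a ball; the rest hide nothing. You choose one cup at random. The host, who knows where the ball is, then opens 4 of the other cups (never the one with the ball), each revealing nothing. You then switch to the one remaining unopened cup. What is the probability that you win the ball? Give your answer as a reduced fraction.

5/6

Your original cup holds the ball with probability 1/6, so the other 5 collectively hold it with probability 5/6.
The host can always find 4 empty cups to open, so the reveals don't change that 5/6; it is now spread over the 1 remaining unopened cup.
P(win by switching) = (5/6) · (1/1) = 5/6.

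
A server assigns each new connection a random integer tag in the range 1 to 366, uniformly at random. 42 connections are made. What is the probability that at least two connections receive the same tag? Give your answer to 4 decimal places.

0.9134

It's easier to compute the probability that all 42 are distinct.
P(all distinct) = 366/366 · 365/366 · ··· · 325/366 ≈ 0.0866.
So the probability of at least one match is 1 − 0.0866 = 0.9134.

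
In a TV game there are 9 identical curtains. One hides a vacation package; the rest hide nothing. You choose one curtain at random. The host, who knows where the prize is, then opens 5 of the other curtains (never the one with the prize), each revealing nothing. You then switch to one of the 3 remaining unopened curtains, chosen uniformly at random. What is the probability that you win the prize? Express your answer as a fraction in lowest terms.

Your original curtain holds the prize with probability 1/9, so the other 8 collectively hold it with probability 8/9.
The host can always find 5 empty curtains to open, so the reveals don't change that 8/9; it is now spread over the 3 remaining unopened curtains.
P(win by switching) = (8/9) · (1/3) = 8/27.

8/27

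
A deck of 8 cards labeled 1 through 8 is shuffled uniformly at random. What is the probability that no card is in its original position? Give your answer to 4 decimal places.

0.3679

This is the derangement probability: permutations of 8 with no fixed point.
D(8) = 8! · (1 − 1/1! + 1/2! − ··· + (−1)^8/8!) = 14833.
P = 14833/40320 = 2119/5760 ≈ 0.3679.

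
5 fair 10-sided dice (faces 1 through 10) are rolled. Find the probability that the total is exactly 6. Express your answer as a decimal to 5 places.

0.00005

There are 10^5 = 100000 equally likely outcomes.
The number of ordered 5-tuples from {1,…,10} summing to 6 is 5.
P(sum = 6) = 5/100000 = 1/20000 ≈ 0.00005.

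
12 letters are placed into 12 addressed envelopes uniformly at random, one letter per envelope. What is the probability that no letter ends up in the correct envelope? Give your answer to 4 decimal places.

This is the derangement probability: permutations of 12 with no fixed point.
D(12) = 12! · (1 − 1/1! + 1/2! − ··· + (−1)^12/12!) = 176214841.
P = 176214841/479001600 = 16019531/43545600 ≈ 0.3679.

0.3679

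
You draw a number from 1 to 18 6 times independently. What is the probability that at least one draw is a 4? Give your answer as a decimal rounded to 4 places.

P(no draw is a 4) = (17/18)^6 ≈ 0.7097.
P(at least one) = 1 − 0.7097 = 0.2903.

0.2903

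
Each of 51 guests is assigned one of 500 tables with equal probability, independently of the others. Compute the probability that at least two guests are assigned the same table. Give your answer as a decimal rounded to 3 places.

0.929

It's easier to compute the probability that all 51 are distinct.
P(all distinct) = 500/500 · 499/500 · ··· · 450/500 ≈ 0.071.
So the probability of at least one match is 1 − 0.071 = 0.929.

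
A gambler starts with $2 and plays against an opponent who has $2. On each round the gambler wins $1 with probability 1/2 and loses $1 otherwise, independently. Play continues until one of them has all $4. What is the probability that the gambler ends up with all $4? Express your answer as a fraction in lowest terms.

1/2

With a fair step, P(i) = ½P(i−1) + ½P(i+1) with P(0)=0, P(4)=1 has the linear solution P(i) = i/4.
P(2) = 2/4 = 1/2.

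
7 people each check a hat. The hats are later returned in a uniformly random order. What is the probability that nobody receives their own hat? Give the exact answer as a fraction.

This is the derangement probability: permutations of 7 with no fixed point.
D(7) = 7! · (1 − 1/1! + 1/2! − ··· + (−1)^7/7!) = 1854.
P = 1854/5040 = 103/280.

103/280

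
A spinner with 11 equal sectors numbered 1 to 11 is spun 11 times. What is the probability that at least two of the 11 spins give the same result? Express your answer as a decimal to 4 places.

0.9999

P(all 11 different) = 11/11 · 10/11 · ··· · 1/11 ≈ 0.0001.
P(at least two equal) = 1 − 0.0001 = 0.9999.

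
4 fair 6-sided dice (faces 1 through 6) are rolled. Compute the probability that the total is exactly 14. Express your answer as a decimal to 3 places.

0.113

There are 6^4 = 1296 equally likely outcomes.
The number of ordered 4-tuples from {1,…,6} summing to 14 is 146.
P(sum = 14) = 146/1296 = 73/648 ≈ 0.113.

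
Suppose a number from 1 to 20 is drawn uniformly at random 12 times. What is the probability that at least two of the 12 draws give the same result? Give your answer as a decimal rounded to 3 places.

0.985

P(all 12 different) = 20/20 · 19/20 · ··· · 9/20 ≈ 0.015.
P(at least two equal) = 1 − 0.015 = 0.985.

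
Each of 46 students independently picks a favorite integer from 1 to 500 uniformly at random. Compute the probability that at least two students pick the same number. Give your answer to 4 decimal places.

0.8819

It's easier to compute the probability that all 46 are distinct.
P(all distinct) = 500/500 · 499/500 · ··· · 455/500 ≈ 0.1181.
So the probability of at least one match is 1 − 0.1181 = 0.8819.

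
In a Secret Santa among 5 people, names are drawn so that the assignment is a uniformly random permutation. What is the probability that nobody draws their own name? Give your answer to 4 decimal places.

This is the derangement probability: permutations of 5 with no fixed point.
D(5) = 5! · (1 − 1/1! + 1/2! − ··· + (−1)^5/5!) = 44.
P = 44/120 = 11/30 ≈ 0.3667.

0.3667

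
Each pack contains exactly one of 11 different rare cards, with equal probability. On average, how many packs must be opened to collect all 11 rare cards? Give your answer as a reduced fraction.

83711/2520

After i distinct types are collected, each trial gives a new one with probability (11−i)/11, so the expected wait for the next new type is 11/(11−i).
E = 11/11 + 11/10 + 11/9 + 11/8 + 11/7 + 11/6 + 11/5 + 11/4 + 11/3 + 11/2 + 11/1 = 83711/2520.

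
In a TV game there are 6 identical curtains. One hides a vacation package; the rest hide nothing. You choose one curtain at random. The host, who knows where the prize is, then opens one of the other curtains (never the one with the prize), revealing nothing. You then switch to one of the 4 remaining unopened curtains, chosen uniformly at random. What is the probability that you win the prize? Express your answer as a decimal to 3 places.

0.208

Your original curtain holds the prize with probability 1/6, so the other 5 collectively hold it with probability 5/6.
The host can always find an empty curtain to open, so this doesn't change that 5/6; it is now spread over the 4 remaining unopened curtains.
P(win by switching) = (5/6) · (1/4) = 5/24 ≈ 0.208.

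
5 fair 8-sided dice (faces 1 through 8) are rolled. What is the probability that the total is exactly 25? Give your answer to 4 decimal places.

0.0679

There are 8^5 = 32768 equally likely outcomes.
The number of ordered 5-tuples from {1,…,8} summing to 25 is 2226.
P(sum = 25) = 2226/32768 = 1113/16384 ≈ 0.0679.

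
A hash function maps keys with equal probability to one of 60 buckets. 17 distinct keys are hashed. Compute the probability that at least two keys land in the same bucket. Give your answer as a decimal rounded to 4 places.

0.9186

It's easier to compute the probability that all 17 are distinct.
P(all distinct) = 60/60 · 59/60 · ··· · 44/60 ≈ 0.0814.
So the probability of at least one match is 1 − 0.0814 = 0.9186.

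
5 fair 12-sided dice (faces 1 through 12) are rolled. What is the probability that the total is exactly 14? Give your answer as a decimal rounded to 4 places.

There are 12^5 = 248832 equally likely outcomes.
The number of ordered 5-tuples from {1,…,12} summing to 14 is 715.
P(sum = 14) = 715/248832 ≈ 0.0029.

0.0029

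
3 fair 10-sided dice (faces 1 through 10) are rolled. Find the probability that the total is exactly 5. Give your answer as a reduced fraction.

There are 10^3 = 1000 equally likely outcomes.
The number of ordered 3-tuples from {1,…,10} summing to 5 is 6.
P(sum = 5) = 6/1000 = 3/500.

3/500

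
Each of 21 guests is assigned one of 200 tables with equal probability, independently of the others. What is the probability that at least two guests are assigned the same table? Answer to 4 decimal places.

It's easier to compute the probability that all 21 are distinct.
P(all distinct) = 200/200 · 199/200 · ··· · 180/200 ≈ 0.3369.
So the probability of at least one match is 1 − 0.3369 = 0.6631.

0.6631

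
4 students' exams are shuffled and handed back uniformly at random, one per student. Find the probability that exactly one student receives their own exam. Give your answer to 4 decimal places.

0.3333

Choose which one is fixed: C(4,1) = 4 ways.
The remaining 3 must have no fixed point: D(3) = 2.
P = 4·2/24 = 1/3 ≈ 0.3333.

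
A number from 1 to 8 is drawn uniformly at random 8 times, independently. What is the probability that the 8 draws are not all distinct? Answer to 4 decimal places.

0.9976

P(all 8 different) = 8/8 · 7/8 · ··· · 1/8 ≈ 0.0024.
P(at least two equal) = 1 − 0.0024 = 0.9976.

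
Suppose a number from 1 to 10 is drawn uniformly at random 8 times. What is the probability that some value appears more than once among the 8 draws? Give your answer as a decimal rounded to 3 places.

0.982

P(all 8 different) = 10/10 · 9/10 · ··· · 3/10 ≈ 0.018.
P(at least two equal) = 1 − 0.018 = 0.982.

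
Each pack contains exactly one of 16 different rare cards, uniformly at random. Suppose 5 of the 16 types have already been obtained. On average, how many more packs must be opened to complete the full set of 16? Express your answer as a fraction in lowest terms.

Starting from 5 distinct types, each trial gives a new one with probability (16−i)/16 when i types are held, so the wait for the next new type is 16/(16−i).
E = 16/11 + 16/10 + 16/9 + 16/8 + 16/7 + 16/6 + 16/5 + 16/4 + 16/3 + 16/2 + 16/1 = 167422/3465.

167422/3465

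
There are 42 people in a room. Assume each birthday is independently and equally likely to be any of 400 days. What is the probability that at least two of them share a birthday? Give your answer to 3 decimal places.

It's easier to compute the probability that all 42 are distinct.
P(all distinct) = 400/400 · 399/400 · ··· · 359/400 ≈ 0.107.
So the probability of at least one match is 1 − 0.107 = 0.893.

0.893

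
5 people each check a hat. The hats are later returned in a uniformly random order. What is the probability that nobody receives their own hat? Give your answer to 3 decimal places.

This is the derangement probability: permutations of 5 with no fixed point.
D(5) = 5! · (1 − 1/1! + 1/2! − ··· + (−1)^5/5!) = 44.
P = 44/120 = 11/30 ≈ 0.367.

0.367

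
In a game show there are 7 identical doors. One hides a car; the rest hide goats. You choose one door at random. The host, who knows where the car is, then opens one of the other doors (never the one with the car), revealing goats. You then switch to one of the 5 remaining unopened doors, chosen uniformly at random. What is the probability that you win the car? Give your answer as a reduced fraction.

6/35

Your original door holds the car with probability 1/7, so the other 6 collectively hold it with probability 6/7.
The host can always find an empty door to open, so this doesn't change that 6/7; it is now spread over the 5 remaining unopened doors.
P(win by switching) = (6/7) · (1/5) = 6/35.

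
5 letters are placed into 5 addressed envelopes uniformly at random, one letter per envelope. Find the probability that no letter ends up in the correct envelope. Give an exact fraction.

11/30

This is the derangement probability: permutations of 5 with no fixed point.
D(5) = 5! · (1 − 1/1! + 1/2! − ··· + (−1)^5/5!) = 44.
P = 44/120 = 11/30.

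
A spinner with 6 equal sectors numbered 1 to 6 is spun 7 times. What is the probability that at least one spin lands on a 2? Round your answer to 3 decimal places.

P(no spin lands on a 2) = (5/6)^7 ≈ 0.279.
P(at least one) = 1 − 0.279 = 0.721.

0.721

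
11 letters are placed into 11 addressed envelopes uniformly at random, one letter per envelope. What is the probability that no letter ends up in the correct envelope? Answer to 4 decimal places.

This is the derangement probability: permutations of 11 with no fixed point.
D(11) = 11! · (1 − 1/1! + 1/2! − ··· + (−1)^11/11!) = 14684570.
P = 14684570/39916800 = 1468457/3991680 ≈ 0.3679.

0.3679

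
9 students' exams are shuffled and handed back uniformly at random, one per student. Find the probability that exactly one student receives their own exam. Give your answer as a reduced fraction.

2119/5760

Choose which one is fixed: C(9,1) = 9 ways.
The remaining 8 must have no fixed point: D(8) = 14833.
P = 9·14833/362880 = 2119/5760.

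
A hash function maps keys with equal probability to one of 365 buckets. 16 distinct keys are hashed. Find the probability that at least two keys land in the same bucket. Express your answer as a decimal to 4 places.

It's easier to compute the probability that all 16 are distinct.
P(all distinct) = 365/365 · 364/365 · ··· · 350/365 ≈ 0.7164.
So the probability of at least one match is 1 − 0.7164 = 0.2836.

0.2836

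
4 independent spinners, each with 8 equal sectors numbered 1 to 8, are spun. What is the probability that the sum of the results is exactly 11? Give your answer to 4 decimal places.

There are 8^4 = 4096 equally likely outcomes.
The number of ordered 4-tuples from {1,…,8} summing to 11 is 120.
P(sum = 11) = 120/4096 = 15/512 ≈ 0.0293.

0.0293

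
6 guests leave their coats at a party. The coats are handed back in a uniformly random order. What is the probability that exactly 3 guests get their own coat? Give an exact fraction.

1/18

Choose which 3 of the 6 are fixed: C(6,3) = 20 ways.
The remaining 3 must have no fixed point: D(3) = 2.
P = 20·2/720 = 1/18.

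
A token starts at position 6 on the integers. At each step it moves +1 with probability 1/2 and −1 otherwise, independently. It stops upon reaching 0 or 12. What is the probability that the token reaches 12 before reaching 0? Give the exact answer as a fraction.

With a fair step, P(i) = ½P(i−1) + ½P(i+1) with P(0)=0, P(12)=1 has the linear solution P(i) = i/12.
P(6) = 6/12 = 1/2.

1/2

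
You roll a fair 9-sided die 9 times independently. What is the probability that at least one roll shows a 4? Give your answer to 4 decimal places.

P(no roll shows a 4) = (8/9)^9 ≈ 0.3464.
P(at least one) = 1 − 0.3464 = 0.6536.

0.6536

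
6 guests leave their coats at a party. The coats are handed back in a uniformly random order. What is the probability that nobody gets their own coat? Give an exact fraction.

53/144

This is the derangement probability: permutations of 6 with no fixed point.
D(6) = 6! · (1 − 1/1! + 1/2! − ··· + (−1)^6/6!) = 265.
P = 265/720 = 53/144.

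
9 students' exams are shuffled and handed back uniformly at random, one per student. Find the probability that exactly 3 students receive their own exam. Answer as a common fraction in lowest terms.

Choose which 3 of the 9 are fixed: C(9,3) = 84 ways.
The remaining 6 must have no fixed point: D(6) = 265.
P = 84·265/362880 = 53/864.

53/864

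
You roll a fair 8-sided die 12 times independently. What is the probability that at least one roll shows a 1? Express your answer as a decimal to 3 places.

0.799

P(no roll shows a 1) = (7/8)^12 ≈ 0.201.
P(at least one) = 1 − 0.201 = 0.799.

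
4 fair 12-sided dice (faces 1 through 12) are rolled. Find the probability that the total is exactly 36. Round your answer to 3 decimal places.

There are 12^4 = 20736 equally likely outcomes.
The number of ordered 4-tuples from {1,…,12} summing to 36 is 451.
P(sum = 36) = 451/20736 ≈ 0.022.

0.022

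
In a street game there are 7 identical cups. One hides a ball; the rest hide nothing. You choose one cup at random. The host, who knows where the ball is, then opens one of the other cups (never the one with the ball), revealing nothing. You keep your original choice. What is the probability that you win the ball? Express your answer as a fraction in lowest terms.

1/7

The host can always open an empty cup regardless of your choice, so this gives no information about your original cup.
P(win by staying) = 1/7.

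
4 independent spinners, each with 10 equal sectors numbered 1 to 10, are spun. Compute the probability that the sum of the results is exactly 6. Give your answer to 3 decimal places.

0.001

There are 10^4 = 10000 equally likely outcomes.
The number of ordered 4-tuples from {1,…,10} summing to 6 is 10.
P(sum = 6) = 10/10000 = 1/1000 ≈ 0.001.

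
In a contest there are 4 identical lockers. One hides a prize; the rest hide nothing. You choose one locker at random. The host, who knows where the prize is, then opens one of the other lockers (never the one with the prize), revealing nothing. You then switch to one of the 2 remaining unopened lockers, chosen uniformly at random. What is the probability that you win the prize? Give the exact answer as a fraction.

Your original locker holds the prize with probability 1/4, so the other 3 collectively hold it with probability 3/4.
The host can always find an empty locker to open, so this doesn't change that 3/4; it is now spread over the 2 remaining unopened lockers.
P(win by switching) = (3/4) · (1/2) = 3/8.

3/8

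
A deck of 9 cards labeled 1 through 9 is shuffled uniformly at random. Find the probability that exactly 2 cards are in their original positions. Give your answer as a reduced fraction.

103/560

Choose which 2 of the 9 are fixed: C(9,2) = 36 ways.
The remaining 7 must have no fixed point: D(7) = 1854.
P = 36·1854/362880 = 103/560.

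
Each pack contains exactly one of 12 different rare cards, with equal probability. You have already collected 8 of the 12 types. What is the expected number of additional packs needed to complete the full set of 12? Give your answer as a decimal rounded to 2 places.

Starting from 8 distinct types, each trial gives a new one with probability (12−i)/12 when i types are held, so the wait for the next new type is 12/(12−i).
E = 12/4 + 12/3 + 12/2 + 12/1 = 25 ≈ 25.00.

25.00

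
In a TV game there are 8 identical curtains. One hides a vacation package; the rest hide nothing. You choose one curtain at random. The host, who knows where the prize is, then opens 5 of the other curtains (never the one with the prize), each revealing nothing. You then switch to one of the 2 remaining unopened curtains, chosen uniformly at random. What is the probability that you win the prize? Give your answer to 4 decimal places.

Your original curtain holds the prize with probability 1/8, so the other 7 collectively hold it with probability 7/8.
The host can always find 5 empty curtains to open, so the reveals don't change that 7/8; it is now spread over the 2 remaining unopened curtains.
P(win by switching) = (7/8) · (1/2) = 7/16 ≈ 0.4375.

0.4375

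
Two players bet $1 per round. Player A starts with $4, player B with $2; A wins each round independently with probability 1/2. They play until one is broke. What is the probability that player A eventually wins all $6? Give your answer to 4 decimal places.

With a fair step, P(i) = ½P(i−1) + ½P(i+1) with P(0)=0, P(6)=1 has the linear solution P(i) = i/6.
P(4) = 4/6 = 2/3 ≈ 0.6667.

0.6667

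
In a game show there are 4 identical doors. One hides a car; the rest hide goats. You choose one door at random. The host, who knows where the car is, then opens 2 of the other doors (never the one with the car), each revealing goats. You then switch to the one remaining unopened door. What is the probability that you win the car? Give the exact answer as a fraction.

Your original door holds the car with probability 1/4, so the other 3 collectively hold it with probability 3/4.
The host can always find 2 empty doors to open, so the reveals don't change that 3/4; it is now spread over the 1 remaining unopened door.
P(win by switching) = (3/4) · (1/1) = 3/4.

3/4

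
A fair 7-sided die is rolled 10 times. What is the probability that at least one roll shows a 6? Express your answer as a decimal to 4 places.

P(no roll shows a 6) = (6/7)^10 ≈ 0.2141.
P(at least one) = 1 − 0.2141 = 0.7859.

0.7859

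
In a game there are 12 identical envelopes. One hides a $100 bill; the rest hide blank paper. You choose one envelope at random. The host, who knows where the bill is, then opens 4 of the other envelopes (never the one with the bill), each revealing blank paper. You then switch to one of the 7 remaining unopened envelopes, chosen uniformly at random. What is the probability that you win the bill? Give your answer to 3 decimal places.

0.131

Your original envelope holds the bill with probability 1/12, so the other 11 collectively hold it with probability 11/12.
The host can always find 4 empty envelopes to open, so the reveals don't change that 11/12; it is now spread over the 7 remaining unopened envelopes.
P(win by switching) = (11/12) · (1/7) = 11/84 ≈ 0.131.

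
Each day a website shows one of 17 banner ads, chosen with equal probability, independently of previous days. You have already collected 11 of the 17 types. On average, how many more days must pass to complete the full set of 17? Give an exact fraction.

833/20

Starting from 11 distinct types, each trial gives a new one with probability (17−i)/17 when i types are held, so the wait for the next new type is 17/(17−i).
E = 17/6 + 17/5 + 17/4 + 17/3 + 17/2 + 17/1 = 833/20.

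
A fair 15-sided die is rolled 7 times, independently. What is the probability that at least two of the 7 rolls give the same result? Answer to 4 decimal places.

0.8102

P(all 7 different) = 15/15 · 14/15 · ··· · 9/15 ≈ 0.1898.
P(at least two equal) = 1 − 0.1898 = 0.8102.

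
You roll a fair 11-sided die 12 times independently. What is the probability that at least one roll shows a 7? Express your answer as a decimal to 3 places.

P(no roll shows a 7) = (10/11)^12 ≈ 0.319.
P(at least one) = 1 − 0.319 = 0.681.

0.681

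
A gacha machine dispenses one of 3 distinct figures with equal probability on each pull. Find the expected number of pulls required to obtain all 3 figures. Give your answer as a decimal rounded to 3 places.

After i distinct types are collected, each trial gives a new one with probability (3−i)/3, so the expected wait for the next new type is 3/(3−i).
E = 3/3 + 3/2 + 3/1 = 11/2 ≈ 5.500.

5.500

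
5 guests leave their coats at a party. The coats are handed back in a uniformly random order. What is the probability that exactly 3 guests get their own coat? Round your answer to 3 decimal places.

0.083

Choose which 3 of the 5 are fixed: C(5,3) = 10 ways.
The remaining 2 must have no fixed point: D(2) = 1.
P = 10·1/120 = 1/12 ≈ 0.083.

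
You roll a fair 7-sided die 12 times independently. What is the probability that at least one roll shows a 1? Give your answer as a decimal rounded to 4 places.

P(no roll shows a 1) = (6/7)^12 ≈ 0.1573.
P(at least one) = 1 − 0.1573 = 0.8427.

0.8427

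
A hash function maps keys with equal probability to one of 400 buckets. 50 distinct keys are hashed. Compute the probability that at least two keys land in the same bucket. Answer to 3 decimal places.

It's easier to compute the probability that all 50 are distinct.
P(all distinct) = 400/400 · 399/400 · ··· · 351/400 ≈ 0.041.
So the probability of at least one match is 1 − 0.041 = 0.959.

0.959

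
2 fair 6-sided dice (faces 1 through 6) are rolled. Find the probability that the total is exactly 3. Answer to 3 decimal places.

0.056

There are 6^2 = 36 equally likely outcomes.
The number of ordered 2-tuples from {1,…,6} summing to 3 is 2.
P(sum = 3) = 2/36 = 1/18 ≈ 0.056.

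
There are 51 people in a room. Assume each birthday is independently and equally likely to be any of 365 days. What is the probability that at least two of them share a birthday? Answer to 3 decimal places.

0.974

It's easier to compute the probability that all 51 are distinct.
P(all distinct) = 365/365 · 364/365 · ··· · 315/365 ≈ 0.026.
So the probability of at least one match is 1 − 0.026 = 0.974.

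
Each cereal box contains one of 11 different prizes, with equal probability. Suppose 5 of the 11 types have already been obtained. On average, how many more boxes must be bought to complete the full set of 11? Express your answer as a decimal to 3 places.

Starting from 5 distinct types, each trial gives a new one with probability (11−i)/11 when i types are held, so the wait for the next new type is 11/(11−i).
E = 11/6 + 11/5 + 11/4 + 11/3 + 11/2 + 11/1 = 539/20 ≈ 26.950.

26.950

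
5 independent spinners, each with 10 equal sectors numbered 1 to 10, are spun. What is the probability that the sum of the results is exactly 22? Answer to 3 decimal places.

There are 10^5 = 100000 equally likely outcomes.
The number of ordered 5-tuples from {1,…,10} summing to 22 is 4335.
P(sum = 22) = 4335/100000 = 867/20000 ≈ 0.043.

0.043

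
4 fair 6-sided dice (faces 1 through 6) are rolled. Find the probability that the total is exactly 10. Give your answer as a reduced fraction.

5/81

There are 6^4 = 1296 equally likely outcomes.
The number of ordered 4-tuples from {1,…,6} summing to 10 is 80.
P(sum = 10) = 80/1296 = 5/81.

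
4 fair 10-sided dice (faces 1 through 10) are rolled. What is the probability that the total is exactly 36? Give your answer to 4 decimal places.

There are 10^4 = 10000 equally likely outcomes.
The number of ordered 4-tuples from {1,…,10} summing to 36 is 35.
P(sum = 36) = 35/10000 = 7/2000 ≈ 0.0035.

0.0035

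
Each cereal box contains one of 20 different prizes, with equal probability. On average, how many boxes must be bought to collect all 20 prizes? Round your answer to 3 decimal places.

After i distinct types are collected, each trial gives a new one with probability (20−i)/20, so the expected wait for the next new type is 20/(20−i).
E = 20/20 + 20/19 + 20/18 + 20/17 + 20/16 + 20/15 + 20/14 + 20/13 + 20/12 + 20/11 + 20/10 + 20/9 + 20/8 + 20/7 + 20/6 + 20/5 + 20/4 + 20/3 + 20/2 + 20/1 = 279175675/3879876 ≈ 71.955.

71.955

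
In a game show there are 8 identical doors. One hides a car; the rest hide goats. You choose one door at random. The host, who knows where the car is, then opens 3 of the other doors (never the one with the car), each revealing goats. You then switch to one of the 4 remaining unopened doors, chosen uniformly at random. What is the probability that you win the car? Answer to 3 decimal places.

0.219

Your original door holds the car with probability 1/8, so the other 7 collectively hold it with probability 7/8.
The host can always find 3 empty doors to open, so the reveals don't change that 7/8; it is now spread over the 4 remaining unopened doors.
P(win by switching) = (7/8) · (1/4) = 7/32 ≈ 0.219.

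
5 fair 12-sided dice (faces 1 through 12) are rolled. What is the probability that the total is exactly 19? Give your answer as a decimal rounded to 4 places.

There are 12^5 = 248832 equally likely outcomes.
The number of ordered 5-tuples from {1,…,12} summing to 19 is 2985.
P(sum = 19) = 2985/248832 = 995/82944 ≈ 0.0120.

0.0120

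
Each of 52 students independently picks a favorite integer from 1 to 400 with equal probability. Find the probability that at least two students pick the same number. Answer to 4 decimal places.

0.9688

It's easier to compute the probability that all 52 are distinct.
P(all distinct) = 400/400 · 399/400 · ··· · 349/400 ≈ 0.0312.
So the probability of at least one match is 1 − 0.0312 = 0.9688.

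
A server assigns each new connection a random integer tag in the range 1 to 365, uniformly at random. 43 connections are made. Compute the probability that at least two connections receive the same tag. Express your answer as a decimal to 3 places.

It's easier to compute the probability that all 43 are distinct.
P(all distinct) = 365/365 · 364/365 · ··· · 323/365 ≈ 0.076.
So the probability of at least one match is 1 − 0.076 = 0.924.

0.924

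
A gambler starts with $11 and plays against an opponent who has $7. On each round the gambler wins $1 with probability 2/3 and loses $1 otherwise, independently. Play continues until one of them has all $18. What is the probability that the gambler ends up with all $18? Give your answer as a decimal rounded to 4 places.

0.9995

Let r = q/p = (1/3)/(2/3) = 1/2. The recurrence P(i) = p·P(i+1) + q·P(i−1) with P(0)=0, P(18)=1 gives P(i) = (1 − r^i)/(1 − r^18).
P(11) = (1 − (1/2)^11) / (1 − (1/2)^18) = 262016/262143 ≈ 0.9995.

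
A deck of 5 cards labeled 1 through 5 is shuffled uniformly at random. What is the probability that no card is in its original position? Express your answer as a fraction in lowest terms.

This is the derangement probability: permutations of 5 with no fixed point.
D(5) = 5! · (1 − 1/1! + 1/2! − ··· + (−1)^5/5!) = 44.
P = 44/120 = 11/30.

11/30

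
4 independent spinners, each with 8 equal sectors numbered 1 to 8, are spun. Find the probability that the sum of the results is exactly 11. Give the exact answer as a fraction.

15/512

There are 8^4 = 4096 equally likely outcomes.
The number of ordered 4-tuples from {1,…,8} summing to 11 is 120.
P(sum = 11) = 120/4096 = 15/512.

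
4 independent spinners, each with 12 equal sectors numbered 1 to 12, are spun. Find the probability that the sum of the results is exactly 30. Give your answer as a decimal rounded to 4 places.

0.0479

There are 12^4 = 20736 equally likely outcomes.
The number of ordered 4-tuples from {1,…,12} summing to 30 is 994.
P(sum = 30) = 994/20736 = 497/10368 ≈ 0.0479.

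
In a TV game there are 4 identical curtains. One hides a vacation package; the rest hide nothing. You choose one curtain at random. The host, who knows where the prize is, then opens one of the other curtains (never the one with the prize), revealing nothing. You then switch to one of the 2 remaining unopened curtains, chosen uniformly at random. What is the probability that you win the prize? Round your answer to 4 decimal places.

Your original curtain holds the prize with probability 1/4, so the other 3 collectively hold it with probability 3/4.
The host can always find an empty curtain to open, so this doesn't change that 3/4; it is now spread over the 2 remaining unopened curtains.
P(win by switching) = (3/4) · (1/2) = 3/8 ≈ 0.3750.

0.3750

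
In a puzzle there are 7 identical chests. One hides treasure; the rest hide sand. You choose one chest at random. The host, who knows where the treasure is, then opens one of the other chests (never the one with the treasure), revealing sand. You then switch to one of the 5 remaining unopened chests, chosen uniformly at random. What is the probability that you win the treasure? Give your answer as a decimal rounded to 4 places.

Your original chest holds the treasure with probability 1/7, so the other 6 collectively hold it with probability 6/7.
The host can always find an empty chest to open, so this doesn't change that 6/7; it is now spread over the 5 remaining unopened chests.
P(win by switching) = (6/7) · (1/5) = 6/35 ≈ 0.1714.

0.1714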